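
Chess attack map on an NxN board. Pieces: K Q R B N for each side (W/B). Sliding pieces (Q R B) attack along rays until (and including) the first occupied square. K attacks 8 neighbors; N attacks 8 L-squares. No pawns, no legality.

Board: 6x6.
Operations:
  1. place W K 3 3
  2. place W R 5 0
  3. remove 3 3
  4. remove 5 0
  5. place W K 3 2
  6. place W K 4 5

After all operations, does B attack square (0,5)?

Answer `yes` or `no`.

Answer: no

Derivation:
Op 1: place WK@(3,3)
Op 2: place WR@(5,0)
Op 3: remove (3,3)
Op 4: remove (5,0)
Op 5: place WK@(3,2)
Op 6: place WK@(4,5)
Per-piece attacks for B:
B attacks (0,5): no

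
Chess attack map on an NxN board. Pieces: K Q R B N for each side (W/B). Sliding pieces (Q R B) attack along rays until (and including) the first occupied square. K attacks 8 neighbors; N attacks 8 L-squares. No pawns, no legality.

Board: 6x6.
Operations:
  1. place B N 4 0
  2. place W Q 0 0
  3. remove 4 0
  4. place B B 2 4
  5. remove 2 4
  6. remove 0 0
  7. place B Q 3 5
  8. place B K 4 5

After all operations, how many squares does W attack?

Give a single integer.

Answer: 0

Derivation:
Op 1: place BN@(4,0)
Op 2: place WQ@(0,0)
Op 3: remove (4,0)
Op 4: place BB@(2,4)
Op 5: remove (2,4)
Op 6: remove (0,0)
Op 7: place BQ@(3,5)
Op 8: place BK@(4,5)
Per-piece attacks for W:
Union (0 distinct): (none)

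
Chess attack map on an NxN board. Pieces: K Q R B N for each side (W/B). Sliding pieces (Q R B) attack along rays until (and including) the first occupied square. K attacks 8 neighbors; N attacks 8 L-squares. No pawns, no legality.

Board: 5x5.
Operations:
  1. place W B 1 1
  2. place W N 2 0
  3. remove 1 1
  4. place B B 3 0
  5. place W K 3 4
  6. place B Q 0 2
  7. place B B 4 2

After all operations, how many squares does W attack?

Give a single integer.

Op 1: place WB@(1,1)
Op 2: place WN@(2,0)
Op 3: remove (1,1)
Op 4: place BB@(3,0)
Op 5: place WK@(3,4)
Op 6: place BQ@(0,2)
Op 7: place BB@(4,2)
Per-piece attacks for W:
  WN@(2,0): attacks (3,2) (4,1) (1,2) (0,1)
  WK@(3,4): attacks (3,3) (4,4) (2,4) (4,3) (2,3)
Union (9 distinct): (0,1) (1,2) (2,3) (2,4) (3,2) (3,3) (4,1) (4,3) (4,4)

Answer: 9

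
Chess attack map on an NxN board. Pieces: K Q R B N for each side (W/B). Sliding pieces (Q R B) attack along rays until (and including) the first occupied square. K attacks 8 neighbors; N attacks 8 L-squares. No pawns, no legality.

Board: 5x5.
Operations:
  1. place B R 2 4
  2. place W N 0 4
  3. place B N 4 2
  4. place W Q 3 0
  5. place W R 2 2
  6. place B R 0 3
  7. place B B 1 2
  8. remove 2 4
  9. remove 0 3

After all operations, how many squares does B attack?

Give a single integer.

Answer: 6

Derivation:
Op 1: place BR@(2,4)
Op 2: place WN@(0,4)
Op 3: place BN@(4,2)
Op 4: place WQ@(3,0)
Op 5: place WR@(2,2)
Op 6: place BR@(0,3)
Op 7: place BB@(1,2)
Op 8: remove (2,4)
Op 9: remove (0,3)
Per-piece attacks for B:
  BB@(1,2): attacks (2,3) (3,4) (2,1) (3,0) (0,3) (0,1) [ray(1,-1) blocked at (3,0)]
  BN@(4,2): attacks (3,4) (2,3) (3,0) (2,1)
Union (6 distinct): (0,1) (0,3) (2,1) (2,3) (3,0) (3,4)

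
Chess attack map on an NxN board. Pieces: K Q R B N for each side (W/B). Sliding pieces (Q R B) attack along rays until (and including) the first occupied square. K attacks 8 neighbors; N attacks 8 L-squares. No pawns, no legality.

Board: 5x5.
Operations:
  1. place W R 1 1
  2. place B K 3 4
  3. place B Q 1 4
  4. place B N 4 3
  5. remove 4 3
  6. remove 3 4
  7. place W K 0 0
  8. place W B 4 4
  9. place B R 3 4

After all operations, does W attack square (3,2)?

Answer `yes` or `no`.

Op 1: place WR@(1,1)
Op 2: place BK@(3,4)
Op 3: place BQ@(1,4)
Op 4: place BN@(4,3)
Op 5: remove (4,3)
Op 6: remove (3,4)
Op 7: place WK@(0,0)
Op 8: place WB@(4,4)
Op 9: place BR@(3,4)
Per-piece attacks for W:
  WK@(0,0): attacks (0,1) (1,0) (1,1)
  WR@(1,1): attacks (1,2) (1,3) (1,4) (1,0) (2,1) (3,1) (4,1) (0,1) [ray(0,1) blocked at (1,4)]
  WB@(4,4): attacks (3,3) (2,2) (1,1) [ray(-1,-1) blocked at (1,1)]
W attacks (3,2): no

Answer: no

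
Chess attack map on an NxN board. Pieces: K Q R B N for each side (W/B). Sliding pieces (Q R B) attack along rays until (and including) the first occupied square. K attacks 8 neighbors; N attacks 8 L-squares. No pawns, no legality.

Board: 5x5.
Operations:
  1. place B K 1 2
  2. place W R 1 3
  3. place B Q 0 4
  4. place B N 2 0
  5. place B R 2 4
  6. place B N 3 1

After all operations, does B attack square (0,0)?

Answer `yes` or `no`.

Op 1: place BK@(1,2)
Op 2: place WR@(1,3)
Op 3: place BQ@(0,4)
Op 4: place BN@(2,0)
Op 5: place BR@(2,4)
Op 6: place BN@(3,1)
Per-piece attacks for B:
  BQ@(0,4): attacks (0,3) (0,2) (0,1) (0,0) (1,4) (2,4) (1,3) [ray(1,0) blocked at (2,4); ray(1,-1) blocked at (1,3)]
  BK@(1,2): attacks (1,3) (1,1) (2,2) (0,2) (2,3) (2,1) (0,3) (0,1)
  BN@(2,0): attacks (3,2) (4,1) (1,2) (0,1)
  BR@(2,4): attacks (2,3) (2,2) (2,1) (2,0) (3,4) (4,4) (1,4) (0,4) [ray(0,-1) blocked at (2,0); ray(-1,0) blocked at (0,4)]
  BN@(3,1): attacks (4,3) (2,3) (1,2) (1,0)
B attacks (0,0): yes

Answer: yes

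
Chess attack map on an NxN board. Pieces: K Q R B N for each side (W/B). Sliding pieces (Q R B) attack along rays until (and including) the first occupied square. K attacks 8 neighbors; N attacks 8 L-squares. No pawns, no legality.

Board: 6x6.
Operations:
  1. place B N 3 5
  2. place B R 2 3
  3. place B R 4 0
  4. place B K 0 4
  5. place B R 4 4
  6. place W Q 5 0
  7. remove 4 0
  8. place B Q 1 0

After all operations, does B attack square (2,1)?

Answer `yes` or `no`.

Answer: yes

Derivation:
Op 1: place BN@(3,5)
Op 2: place BR@(2,3)
Op 3: place BR@(4,0)
Op 4: place BK@(0,4)
Op 5: place BR@(4,4)
Op 6: place WQ@(5,0)
Op 7: remove (4,0)
Op 8: place BQ@(1,0)
Per-piece attacks for B:
  BK@(0,4): attacks (0,5) (0,3) (1,4) (1,5) (1,3)
  BQ@(1,0): attacks (1,1) (1,2) (1,3) (1,4) (1,5) (2,0) (3,0) (4,0) (5,0) (0,0) (2,1) (3,2) (4,3) (5,4) (0,1) [ray(1,0) blocked at (5,0)]
  BR@(2,3): attacks (2,4) (2,5) (2,2) (2,1) (2,0) (3,3) (4,3) (5,3) (1,3) (0,3)
  BN@(3,5): attacks (4,3) (5,4) (2,3) (1,4)
  BR@(4,4): attacks (4,5) (4,3) (4,2) (4,1) (4,0) (5,4) (3,4) (2,4) (1,4) (0,4) [ray(-1,0) blocked at (0,4)]
B attacks (2,1): yes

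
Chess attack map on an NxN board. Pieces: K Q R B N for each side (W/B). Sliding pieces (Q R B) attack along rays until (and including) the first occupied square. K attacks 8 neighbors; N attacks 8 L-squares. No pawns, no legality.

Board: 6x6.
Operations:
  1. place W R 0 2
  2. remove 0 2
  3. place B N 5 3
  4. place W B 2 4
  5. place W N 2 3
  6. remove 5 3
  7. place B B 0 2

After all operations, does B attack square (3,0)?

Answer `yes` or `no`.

Answer: no

Derivation:
Op 1: place WR@(0,2)
Op 2: remove (0,2)
Op 3: place BN@(5,3)
Op 4: place WB@(2,4)
Op 5: place WN@(2,3)
Op 6: remove (5,3)
Op 7: place BB@(0,2)
Per-piece attacks for B:
  BB@(0,2): attacks (1,3) (2,4) (1,1) (2,0) [ray(1,1) blocked at (2,4)]
B attacks (3,0): no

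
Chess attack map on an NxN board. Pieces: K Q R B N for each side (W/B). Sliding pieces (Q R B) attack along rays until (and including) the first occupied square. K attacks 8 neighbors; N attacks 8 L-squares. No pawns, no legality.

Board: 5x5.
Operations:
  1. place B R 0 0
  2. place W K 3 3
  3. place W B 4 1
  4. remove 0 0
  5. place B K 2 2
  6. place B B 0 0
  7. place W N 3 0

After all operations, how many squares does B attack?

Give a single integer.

Answer: 9

Derivation:
Op 1: place BR@(0,0)
Op 2: place WK@(3,3)
Op 3: place WB@(4,1)
Op 4: remove (0,0)
Op 5: place BK@(2,2)
Op 6: place BB@(0,0)
Op 7: place WN@(3,0)
Per-piece attacks for B:
  BB@(0,0): attacks (1,1) (2,2) [ray(1,1) blocked at (2,2)]
  BK@(2,2): attacks (2,3) (2,1) (3,2) (1,2) (3,3) (3,1) (1,3) (1,1)
Union (9 distinct): (1,1) (1,2) (1,3) (2,1) (2,2) (2,3) (3,1) (3,2) (3,3)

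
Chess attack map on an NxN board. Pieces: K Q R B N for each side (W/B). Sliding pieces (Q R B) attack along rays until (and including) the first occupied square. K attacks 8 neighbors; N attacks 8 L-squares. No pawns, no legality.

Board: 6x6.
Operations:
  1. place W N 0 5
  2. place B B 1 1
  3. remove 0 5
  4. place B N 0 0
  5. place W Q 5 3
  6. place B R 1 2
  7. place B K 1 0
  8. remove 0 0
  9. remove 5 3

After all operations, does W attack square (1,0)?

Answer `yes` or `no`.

Answer: no

Derivation:
Op 1: place WN@(0,5)
Op 2: place BB@(1,1)
Op 3: remove (0,5)
Op 4: place BN@(0,0)
Op 5: place WQ@(5,3)
Op 6: place BR@(1,2)
Op 7: place BK@(1,0)
Op 8: remove (0,0)
Op 9: remove (5,3)
Per-piece attacks for W:
W attacks (1,0): no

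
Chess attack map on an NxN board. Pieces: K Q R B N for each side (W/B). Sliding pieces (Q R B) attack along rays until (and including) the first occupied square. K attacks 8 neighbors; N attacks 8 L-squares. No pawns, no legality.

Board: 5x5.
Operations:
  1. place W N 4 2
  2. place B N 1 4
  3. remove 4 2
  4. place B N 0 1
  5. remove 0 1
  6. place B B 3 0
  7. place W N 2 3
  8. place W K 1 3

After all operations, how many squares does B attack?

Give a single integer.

Answer: 7

Derivation:
Op 1: place WN@(4,2)
Op 2: place BN@(1,4)
Op 3: remove (4,2)
Op 4: place BN@(0,1)
Op 5: remove (0,1)
Op 6: place BB@(3,0)
Op 7: place WN@(2,3)
Op 8: place WK@(1,3)
Per-piece attacks for B:
  BN@(1,4): attacks (2,2) (3,3) (0,2)
  BB@(3,0): attacks (4,1) (2,1) (1,2) (0,3)
Union (7 distinct): (0,2) (0,3) (1,2) (2,1) (2,2) (3,3) (4,1)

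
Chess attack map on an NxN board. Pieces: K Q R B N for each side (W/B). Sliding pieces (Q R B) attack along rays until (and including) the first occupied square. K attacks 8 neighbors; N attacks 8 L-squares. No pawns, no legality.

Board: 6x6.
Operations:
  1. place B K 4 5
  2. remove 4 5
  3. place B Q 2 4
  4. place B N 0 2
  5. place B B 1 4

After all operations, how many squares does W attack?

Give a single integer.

Answer: 0

Derivation:
Op 1: place BK@(4,5)
Op 2: remove (4,5)
Op 3: place BQ@(2,4)
Op 4: place BN@(0,2)
Op 5: place BB@(1,4)
Per-piece attacks for W:
Union (0 distinct): (none)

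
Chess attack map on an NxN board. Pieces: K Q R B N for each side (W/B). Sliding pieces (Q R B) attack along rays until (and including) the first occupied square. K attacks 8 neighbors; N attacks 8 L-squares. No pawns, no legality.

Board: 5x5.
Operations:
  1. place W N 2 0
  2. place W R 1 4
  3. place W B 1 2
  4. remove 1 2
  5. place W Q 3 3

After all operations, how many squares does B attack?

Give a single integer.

Op 1: place WN@(2,0)
Op 2: place WR@(1,4)
Op 3: place WB@(1,2)
Op 4: remove (1,2)
Op 5: place WQ@(3,3)
Per-piece attacks for B:
Union (0 distinct): (none)

Answer: 0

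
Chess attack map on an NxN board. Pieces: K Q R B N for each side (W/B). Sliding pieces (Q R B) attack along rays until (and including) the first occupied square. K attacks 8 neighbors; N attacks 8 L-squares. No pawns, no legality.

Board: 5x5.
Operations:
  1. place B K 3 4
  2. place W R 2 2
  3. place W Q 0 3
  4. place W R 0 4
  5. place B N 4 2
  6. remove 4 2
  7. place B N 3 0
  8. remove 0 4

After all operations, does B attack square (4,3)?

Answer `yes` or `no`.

Op 1: place BK@(3,4)
Op 2: place WR@(2,2)
Op 3: place WQ@(0,3)
Op 4: place WR@(0,4)
Op 5: place BN@(4,2)
Op 6: remove (4,2)
Op 7: place BN@(3,0)
Op 8: remove (0,4)
Per-piece attacks for B:
  BN@(3,0): attacks (4,2) (2,2) (1,1)
  BK@(3,4): attacks (3,3) (4,4) (2,4) (4,3) (2,3)
B attacks (4,3): yes

Answer: yes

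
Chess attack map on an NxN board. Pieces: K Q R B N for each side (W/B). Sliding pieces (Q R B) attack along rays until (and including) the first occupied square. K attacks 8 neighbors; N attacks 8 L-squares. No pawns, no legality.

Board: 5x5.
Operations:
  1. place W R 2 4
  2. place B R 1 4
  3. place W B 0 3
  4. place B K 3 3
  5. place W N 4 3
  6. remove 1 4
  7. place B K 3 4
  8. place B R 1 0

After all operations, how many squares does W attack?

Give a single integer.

Op 1: place WR@(2,4)
Op 2: place BR@(1,4)
Op 3: place WB@(0,3)
Op 4: place BK@(3,3)
Op 5: place WN@(4,3)
Op 6: remove (1,4)
Op 7: place BK@(3,4)
Op 8: place BR@(1,0)
Per-piece attacks for W:
  WB@(0,3): attacks (1,4) (1,2) (2,1) (3,0)
  WR@(2,4): attacks (2,3) (2,2) (2,1) (2,0) (3,4) (1,4) (0,4) [ray(1,0) blocked at (3,4)]
  WN@(4,3): attacks (2,4) (3,1) (2,2)
Union (11 distinct): (0,4) (1,2) (1,4) (2,0) (2,1) (2,2) (2,3) (2,4) (3,0) (3,1) (3,4)

Answer: 11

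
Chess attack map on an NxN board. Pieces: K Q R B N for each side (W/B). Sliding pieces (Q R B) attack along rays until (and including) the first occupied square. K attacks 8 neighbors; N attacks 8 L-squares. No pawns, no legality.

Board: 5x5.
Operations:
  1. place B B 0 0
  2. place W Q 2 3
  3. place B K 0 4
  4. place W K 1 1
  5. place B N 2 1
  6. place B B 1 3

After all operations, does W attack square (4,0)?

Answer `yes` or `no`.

Answer: no

Derivation:
Op 1: place BB@(0,0)
Op 2: place WQ@(2,3)
Op 3: place BK@(0,4)
Op 4: place WK@(1,1)
Op 5: place BN@(2,1)
Op 6: place BB@(1,3)
Per-piece attacks for W:
  WK@(1,1): attacks (1,2) (1,0) (2,1) (0,1) (2,2) (2,0) (0,2) (0,0)
  WQ@(2,3): attacks (2,4) (2,2) (2,1) (3,3) (4,3) (1,3) (3,4) (3,2) (4,1) (1,4) (1,2) (0,1) [ray(0,-1) blocked at (2,1); ray(-1,0) blocked at (1,3)]
W attacks (4,0): no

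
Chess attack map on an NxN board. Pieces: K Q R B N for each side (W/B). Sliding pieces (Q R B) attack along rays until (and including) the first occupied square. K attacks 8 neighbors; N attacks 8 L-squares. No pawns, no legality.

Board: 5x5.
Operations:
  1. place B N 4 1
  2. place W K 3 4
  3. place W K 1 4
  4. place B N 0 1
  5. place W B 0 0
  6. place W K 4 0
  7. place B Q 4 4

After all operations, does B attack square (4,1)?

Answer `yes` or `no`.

Op 1: place BN@(4,1)
Op 2: place WK@(3,4)
Op 3: place WK@(1,4)
Op 4: place BN@(0,1)
Op 5: place WB@(0,0)
Op 6: place WK@(4,0)
Op 7: place BQ@(4,4)
Per-piece attacks for B:
  BN@(0,1): attacks (1,3) (2,2) (2,0)
  BN@(4,1): attacks (3,3) (2,2) (2,0)
  BQ@(4,4): attacks (4,3) (4,2) (4,1) (3,4) (3,3) (2,2) (1,1) (0,0) [ray(0,-1) blocked at (4,1); ray(-1,0) blocked at (3,4); ray(-1,-1) blocked at (0,0)]
B attacks (4,1): yes

Answer: yes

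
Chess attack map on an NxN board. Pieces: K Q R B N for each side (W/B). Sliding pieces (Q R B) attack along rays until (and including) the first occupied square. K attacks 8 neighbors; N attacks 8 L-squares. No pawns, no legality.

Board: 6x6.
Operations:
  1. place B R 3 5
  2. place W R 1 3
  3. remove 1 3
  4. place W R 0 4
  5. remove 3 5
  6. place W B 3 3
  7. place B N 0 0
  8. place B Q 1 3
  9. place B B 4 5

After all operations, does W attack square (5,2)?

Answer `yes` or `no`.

Op 1: place BR@(3,5)
Op 2: place WR@(1,3)
Op 3: remove (1,3)
Op 4: place WR@(0,4)
Op 5: remove (3,5)
Op 6: place WB@(3,3)
Op 7: place BN@(0,0)
Op 8: place BQ@(1,3)
Op 9: place BB@(4,5)
Per-piece attacks for W:
  WR@(0,4): attacks (0,5) (0,3) (0,2) (0,1) (0,0) (1,4) (2,4) (3,4) (4,4) (5,4) [ray(0,-1) blocked at (0,0)]
  WB@(3,3): attacks (4,4) (5,5) (4,2) (5,1) (2,4) (1,5) (2,2) (1,1) (0,0) [ray(-1,-1) blocked at (0,0)]
W attacks (5,2): no

Answer: no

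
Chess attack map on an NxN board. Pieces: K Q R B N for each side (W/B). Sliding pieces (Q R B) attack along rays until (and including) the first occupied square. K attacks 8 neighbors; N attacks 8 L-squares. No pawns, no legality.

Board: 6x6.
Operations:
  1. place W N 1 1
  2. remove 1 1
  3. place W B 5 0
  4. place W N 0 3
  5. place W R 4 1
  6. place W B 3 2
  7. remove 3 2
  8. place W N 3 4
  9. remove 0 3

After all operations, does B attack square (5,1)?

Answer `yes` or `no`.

Answer: no

Derivation:
Op 1: place WN@(1,1)
Op 2: remove (1,1)
Op 3: place WB@(5,0)
Op 4: place WN@(0,3)
Op 5: place WR@(4,1)
Op 6: place WB@(3,2)
Op 7: remove (3,2)
Op 8: place WN@(3,4)
Op 9: remove (0,3)
Per-piece attacks for B:
B attacks (5,1): no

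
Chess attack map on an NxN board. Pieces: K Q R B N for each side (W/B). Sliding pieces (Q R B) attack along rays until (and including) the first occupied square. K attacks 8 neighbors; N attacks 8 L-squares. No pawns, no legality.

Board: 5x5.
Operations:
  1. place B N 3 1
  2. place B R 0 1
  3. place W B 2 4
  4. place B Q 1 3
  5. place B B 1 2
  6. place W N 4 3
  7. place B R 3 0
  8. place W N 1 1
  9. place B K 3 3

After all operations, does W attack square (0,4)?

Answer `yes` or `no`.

Answer: no

Derivation:
Op 1: place BN@(3,1)
Op 2: place BR@(0,1)
Op 3: place WB@(2,4)
Op 4: place BQ@(1,3)
Op 5: place BB@(1,2)
Op 6: place WN@(4,3)
Op 7: place BR@(3,0)
Op 8: place WN@(1,1)
Op 9: place BK@(3,3)
Per-piece attacks for W:
  WN@(1,1): attacks (2,3) (3,2) (0,3) (3,0)
  WB@(2,4): attacks (3,3) (1,3) [ray(1,-1) blocked at (3,3); ray(-1,-1) blocked at (1,3)]
  WN@(4,3): attacks (2,4) (3,1) (2,2)
W attacks (0,4): no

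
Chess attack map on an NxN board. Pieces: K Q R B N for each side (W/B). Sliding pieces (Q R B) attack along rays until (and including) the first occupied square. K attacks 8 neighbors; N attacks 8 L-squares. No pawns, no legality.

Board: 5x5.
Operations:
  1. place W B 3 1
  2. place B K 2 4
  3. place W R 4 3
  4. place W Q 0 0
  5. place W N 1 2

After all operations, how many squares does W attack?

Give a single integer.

Op 1: place WB@(3,1)
Op 2: place BK@(2,4)
Op 3: place WR@(4,3)
Op 4: place WQ@(0,0)
Op 5: place WN@(1,2)
Per-piece attacks for W:
  WQ@(0,0): attacks (0,1) (0,2) (0,3) (0,4) (1,0) (2,0) (3,0) (4,0) (1,1) (2,2) (3,3) (4,4)
  WN@(1,2): attacks (2,4) (3,3) (0,4) (2,0) (3,1) (0,0)
  WB@(3,1): attacks (4,2) (4,0) (2,2) (1,3) (0,4) (2,0)
  WR@(4,3): attacks (4,4) (4,2) (4,1) (4,0) (3,3) (2,3) (1,3) (0,3)
Union (19 distinct): (0,0) (0,1) (0,2) (0,3) (0,4) (1,0) (1,1) (1,3) (2,0) (2,2) (2,3) (2,4) (3,0) (3,1) (3,3) (4,0) (4,1) (4,2) (4,4)

Answer: 19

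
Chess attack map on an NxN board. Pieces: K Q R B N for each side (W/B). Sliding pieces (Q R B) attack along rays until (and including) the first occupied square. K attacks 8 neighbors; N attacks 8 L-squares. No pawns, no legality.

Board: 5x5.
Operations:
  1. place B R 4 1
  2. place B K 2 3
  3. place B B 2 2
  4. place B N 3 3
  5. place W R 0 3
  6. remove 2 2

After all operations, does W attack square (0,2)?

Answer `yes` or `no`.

Op 1: place BR@(4,1)
Op 2: place BK@(2,3)
Op 3: place BB@(2,2)
Op 4: place BN@(3,3)
Op 5: place WR@(0,3)
Op 6: remove (2,2)
Per-piece attacks for W:
  WR@(0,3): attacks (0,4) (0,2) (0,1) (0,0) (1,3) (2,3) [ray(1,0) blocked at (2,3)]
W attacks (0,2): yes

Answer: yes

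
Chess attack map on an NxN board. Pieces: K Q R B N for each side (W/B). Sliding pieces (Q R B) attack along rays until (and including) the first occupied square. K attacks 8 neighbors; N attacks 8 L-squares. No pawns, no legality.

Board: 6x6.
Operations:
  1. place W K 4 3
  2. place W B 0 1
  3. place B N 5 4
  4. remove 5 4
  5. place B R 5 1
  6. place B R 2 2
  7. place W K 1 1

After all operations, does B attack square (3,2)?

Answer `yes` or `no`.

Answer: yes

Derivation:
Op 1: place WK@(4,3)
Op 2: place WB@(0,1)
Op 3: place BN@(5,4)
Op 4: remove (5,4)
Op 5: place BR@(5,1)
Op 6: place BR@(2,2)
Op 7: place WK@(1,1)
Per-piece attacks for B:
  BR@(2,2): attacks (2,3) (2,4) (2,5) (2,1) (2,0) (3,2) (4,2) (5,2) (1,2) (0,2)
  BR@(5,1): attacks (5,2) (5,3) (5,4) (5,5) (5,0) (4,1) (3,1) (2,1) (1,1) [ray(-1,0) blocked at (1,1)]
B attacks (3,2): yes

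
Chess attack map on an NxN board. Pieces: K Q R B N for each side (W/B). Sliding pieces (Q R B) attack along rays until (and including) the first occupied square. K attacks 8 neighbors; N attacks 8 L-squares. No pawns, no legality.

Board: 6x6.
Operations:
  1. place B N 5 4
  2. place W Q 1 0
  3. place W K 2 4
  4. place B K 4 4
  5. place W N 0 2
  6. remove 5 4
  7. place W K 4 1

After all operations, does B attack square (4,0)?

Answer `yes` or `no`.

Op 1: place BN@(5,4)
Op 2: place WQ@(1,0)
Op 3: place WK@(2,4)
Op 4: place BK@(4,4)
Op 5: place WN@(0,2)
Op 6: remove (5,4)
Op 7: place WK@(4,1)
Per-piece attacks for B:
  BK@(4,4): attacks (4,5) (4,3) (5,4) (3,4) (5,5) (5,3) (3,5) (3,3)
B attacks (4,0): no

Answer: no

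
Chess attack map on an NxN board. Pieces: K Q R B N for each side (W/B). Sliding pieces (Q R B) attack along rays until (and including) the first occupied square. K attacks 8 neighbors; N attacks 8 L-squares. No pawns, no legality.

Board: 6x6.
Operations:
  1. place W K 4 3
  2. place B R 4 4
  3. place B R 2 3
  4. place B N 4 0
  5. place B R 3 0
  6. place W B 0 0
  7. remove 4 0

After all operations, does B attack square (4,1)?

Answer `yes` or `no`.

Answer: no

Derivation:
Op 1: place WK@(4,3)
Op 2: place BR@(4,4)
Op 3: place BR@(2,3)
Op 4: place BN@(4,0)
Op 5: place BR@(3,0)
Op 6: place WB@(0,0)
Op 7: remove (4,0)
Per-piece attacks for B:
  BR@(2,3): attacks (2,4) (2,5) (2,2) (2,1) (2,0) (3,3) (4,3) (1,3) (0,3) [ray(1,0) blocked at (4,3)]
  BR@(3,0): attacks (3,1) (3,2) (3,3) (3,4) (3,5) (4,0) (5,0) (2,0) (1,0) (0,0) [ray(-1,0) blocked at (0,0)]
  BR@(4,4): attacks (4,5) (4,3) (5,4) (3,4) (2,4) (1,4) (0,4) [ray(0,-1) blocked at (4,3)]
B attacks (4,1): no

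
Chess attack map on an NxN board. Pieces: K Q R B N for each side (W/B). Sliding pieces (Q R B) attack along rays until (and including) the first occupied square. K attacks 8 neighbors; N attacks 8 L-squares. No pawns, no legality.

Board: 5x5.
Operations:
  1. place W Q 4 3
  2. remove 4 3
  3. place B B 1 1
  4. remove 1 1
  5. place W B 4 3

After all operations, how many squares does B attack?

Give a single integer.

Answer: 0

Derivation:
Op 1: place WQ@(4,3)
Op 2: remove (4,3)
Op 3: place BB@(1,1)
Op 4: remove (1,1)
Op 5: place WB@(4,3)
Per-piece attacks for B:
Union (0 distinct): (none)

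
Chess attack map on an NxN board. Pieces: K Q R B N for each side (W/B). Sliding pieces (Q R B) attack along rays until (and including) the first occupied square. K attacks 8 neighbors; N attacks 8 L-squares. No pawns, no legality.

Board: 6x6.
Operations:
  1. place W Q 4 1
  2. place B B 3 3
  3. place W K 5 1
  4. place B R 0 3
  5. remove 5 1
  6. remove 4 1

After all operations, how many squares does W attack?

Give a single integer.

Op 1: place WQ@(4,1)
Op 2: place BB@(3,3)
Op 3: place WK@(5,1)
Op 4: place BR@(0,3)
Op 5: remove (5,1)
Op 6: remove (4,1)
Per-piece attacks for W:
Union (0 distinct): (none)

Answer: 0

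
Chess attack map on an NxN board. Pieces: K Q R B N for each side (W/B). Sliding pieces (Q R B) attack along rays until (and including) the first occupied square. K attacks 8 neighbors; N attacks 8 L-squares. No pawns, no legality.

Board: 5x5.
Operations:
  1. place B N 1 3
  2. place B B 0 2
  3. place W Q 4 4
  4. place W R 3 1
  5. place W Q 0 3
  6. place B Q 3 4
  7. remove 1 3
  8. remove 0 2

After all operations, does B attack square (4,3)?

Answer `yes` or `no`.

Answer: yes

Derivation:
Op 1: place BN@(1,3)
Op 2: place BB@(0,2)
Op 3: place WQ@(4,4)
Op 4: place WR@(3,1)
Op 5: place WQ@(0,3)
Op 6: place BQ@(3,4)
Op 7: remove (1,3)
Op 8: remove (0,2)
Per-piece attacks for B:
  BQ@(3,4): attacks (3,3) (3,2) (3,1) (4,4) (2,4) (1,4) (0,4) (4,3) (2,3) (1,2) (0,1) [ray(0,-1) blocked at (3,1); ray(1,0) blocked at (4,4)]
B attacks (4,3): yes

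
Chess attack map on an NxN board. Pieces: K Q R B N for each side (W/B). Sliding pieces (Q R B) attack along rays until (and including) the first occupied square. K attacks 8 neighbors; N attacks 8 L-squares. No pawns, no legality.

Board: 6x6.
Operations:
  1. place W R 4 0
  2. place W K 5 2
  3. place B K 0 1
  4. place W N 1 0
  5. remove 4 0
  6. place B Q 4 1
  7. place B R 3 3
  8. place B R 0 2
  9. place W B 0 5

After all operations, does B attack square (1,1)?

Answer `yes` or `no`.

Answer: yes

Derivation:
Op 1: place WR@(4,0)
Op 2: place WK@(5,2)
Op 3: place BK@(0,1)
Op 4: place WN@(1,0)
Op 5: remove (4,0)
Op 6: place BQ@(4,1)
Op 7: place BR@(3,3)
Op 8: place BR@(0,2)
Op 9: place WB@(0,5)
Per-piece attacks for B:
  BK@(0,1): attacks (0,2) (0,0) (1,1) (1,2) (1,0)
  BR@(0,2): attacks (0,3) (0,4) (0,5) (0,1) (1,2) (2,2) (3,2) (4,2) (5,2) [ray(0,1) blocked at (0,5); ray(0,-1) blocked at (0,1); ray(1,0) blocked at (5,2)]
  BR@(3,3): attacks (3,4) (3,5) (3,2) (3,1) (3,0) (4,3) (5,3) (2,3) (1,3) (0,3)
  BQ@(4,1): attacks (4,2) (4,3) (4,4) (4,5) (4,0) (5,1) (3,1) (2,1) (1,1) (0,1) (5,2) (5,0) (3,2) (2,3) (1,4) (0,5) (3,0) [ray(-1,0) blocked at (0,1); ray(1,1) blocked at (5,2); ray(-1,1) blocked at (0,5)]
B attacks (1,1): yes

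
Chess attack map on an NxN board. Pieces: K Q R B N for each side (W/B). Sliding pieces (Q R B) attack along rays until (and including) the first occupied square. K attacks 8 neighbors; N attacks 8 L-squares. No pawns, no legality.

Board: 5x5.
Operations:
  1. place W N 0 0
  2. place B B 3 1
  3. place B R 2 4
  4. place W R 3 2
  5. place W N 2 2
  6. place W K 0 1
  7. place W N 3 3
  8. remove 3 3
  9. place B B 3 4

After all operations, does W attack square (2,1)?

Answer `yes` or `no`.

Op 1: place WN@(0,0)
Op 2: place BB@(3,1)
Op 3: place BR@(2,4)
Op 4: place WR@(3,2)
Op 5: place WN@(2,2)
Op 6: place WK@(0,1)
Op 7: place WN@(3,3)
Op 8: remove (3,3)
Op 9: place BB@(3,4)
Per-piece attacks for W:
  WN@(0,0): attacks (1,2) (2,1)
  WK@(0,1): attacks (0,2) (0,0) (1,1) (1,2) (1,0)
  WN@(2,2): attacks (3,4) (4,3) (1,4) (0,3) (3,0) (4,1) (1,0) (0,1)
  WR@(3,2): attacks (3,3) (3,4) (3,1) (4,2) (2,2) [ray(0,1) blocked at (3,4); ray(0,-1) blocked at (3,1); ray(-1,0) blocked at (2,2)]
W attacks (2,1): yes

Answer: yes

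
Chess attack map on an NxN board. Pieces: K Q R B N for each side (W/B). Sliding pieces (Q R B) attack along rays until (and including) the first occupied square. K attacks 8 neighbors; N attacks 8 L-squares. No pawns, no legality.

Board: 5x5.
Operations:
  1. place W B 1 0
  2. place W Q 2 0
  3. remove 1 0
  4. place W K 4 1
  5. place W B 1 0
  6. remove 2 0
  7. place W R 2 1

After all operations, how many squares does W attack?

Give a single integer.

Op 1: place WB@(1,0)
Op 2: place WQ@(2,0)
Op 3: remove (1,0)
Op 4: place WK@(4,1)
Op 5: place WB@(1,0)
Op 6: remove (2,0)
Op 7: place WR@(2,1)
Per-piece attacks for W:
  WB@(1,0): attacks (2,1) (0,1) [ray(1,1) blocked at (2,1)]
  WR@(2,1): attacks (2,2) (2,3) (2,4) (2,0) (3,1) (4,1) (1,1) (0,1) [ray(1,0) blocked at (4,1)]
  WK@(4,1): attacks (4,2) (4,0) (3,1) (3,2) (3,0)
Union (13 distinct): (0,1) (1,1) (2,0) (2,1) (2,2) (2,3) (2,4) (3,0) (3,1) (3,2) (4,0) (4,1) (4,2)

Answer: 13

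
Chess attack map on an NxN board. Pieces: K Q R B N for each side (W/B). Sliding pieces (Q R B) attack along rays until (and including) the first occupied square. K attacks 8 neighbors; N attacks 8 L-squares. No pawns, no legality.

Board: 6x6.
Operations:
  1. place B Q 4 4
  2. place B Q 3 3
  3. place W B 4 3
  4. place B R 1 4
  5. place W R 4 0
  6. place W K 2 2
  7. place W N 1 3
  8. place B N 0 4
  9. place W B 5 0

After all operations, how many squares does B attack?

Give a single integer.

Op 1: place BQ@(4,4)
Op 2: place BQ@(3,3)
Op 3: place WB@(4,3)
Op 4: place BR@(1,4)
Op 5: place WR@(4,0)
Op 6: place WK@(2,2)
Op 7: place WN@(1,3)
Op 8: place BN@(0,4)
Op 9: place WB@(5,0)
Per-piece attacks for B:
  BN@(0,4): attacks (2,5) (1,2) (2,3)
  BR@(1,4): attacks (1,5) (1,3) (2,4) (3,4) (4,4) (0,4) [ray(0,-1) blocked at (1,3); ray(1,0) blocked at (4,4); ray(-1,0) blocked at (0,4)]
  BQ@(3,3): attacks (3,4) (3,5) (3,2) (3,1) (3,0) (4,3) (2,3) (1,3) (4,4) (4,2) (5,1) (2,4) (1,5) (2,2) [ray(1,0) blocked at (4,3); ray(-1,0) blocked at (1,3); ray(1,1) blocked at (4,4); ray(-1,-1) blocked at (2,2)]
  BQ@(4,4): attacks (4,5) (4,3) (5,4) (3,4) (2,4) (1,4) (5,5) (5,3) (3,5) (3,3) [ray(0,-1) blocked at (4,3); ray(-1,0) blocked at (1,4); ray(-1,-1) blocked at (3,3)]
Union (23 distinct): (0,4) (1,2) (1,3) (1,4) (1,5) (2,2) (2,3) (2,4) (2,5) (3,0) (3,1) (3,2) (3,3) (3,4) (3,5) (4,2) (4,3) (4,4) (4,5) (5,1) (5,3) (5,4) (5,5)

Answer: 23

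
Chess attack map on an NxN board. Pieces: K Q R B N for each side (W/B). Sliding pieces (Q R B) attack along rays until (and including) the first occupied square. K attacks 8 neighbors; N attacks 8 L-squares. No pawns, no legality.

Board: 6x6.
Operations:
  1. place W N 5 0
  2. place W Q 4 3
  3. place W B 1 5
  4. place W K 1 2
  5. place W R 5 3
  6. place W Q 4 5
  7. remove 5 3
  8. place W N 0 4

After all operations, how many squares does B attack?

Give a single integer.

Op 1: place WN@(5,0)
Op 2: place WQ@(4,3)
Op 3: place WB@(1,5)
Op 4: place WK@(1,2)
Op 5: place WR@(5,3)
Op 6: place WQ@(4,5)
Op 7: remove (5,3)
Op 8: place WN@(0,4)
Per-piece attacks for B:
Union (0 distinct): (none)

Answer: 0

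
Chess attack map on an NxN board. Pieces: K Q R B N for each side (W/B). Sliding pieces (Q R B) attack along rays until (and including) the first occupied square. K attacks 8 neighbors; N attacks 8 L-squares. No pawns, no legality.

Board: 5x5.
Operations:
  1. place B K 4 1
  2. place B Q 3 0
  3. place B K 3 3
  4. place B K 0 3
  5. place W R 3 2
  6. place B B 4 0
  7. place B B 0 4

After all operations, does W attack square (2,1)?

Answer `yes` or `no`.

Op 1: place BK@(4,1)
Op 2: place BQ@(3,0)
Op 3: place BK@(3,3)
Op 4: place BK@(0,3)
Op 5: place WR@(3,2)
Op 6: place BB@(4,0)
Op 7: place BB@(0,4)
Per-piece attacks for W:
  WR@(3,2): attacks (3,3) (3,1) (3,0) (4,2) (2,2) (1,2) (0,2) [ray(0,1) blocked at (3,3); ray(0,-1) blocked at (3,0)]
W attacks (2,1): no

Answer: no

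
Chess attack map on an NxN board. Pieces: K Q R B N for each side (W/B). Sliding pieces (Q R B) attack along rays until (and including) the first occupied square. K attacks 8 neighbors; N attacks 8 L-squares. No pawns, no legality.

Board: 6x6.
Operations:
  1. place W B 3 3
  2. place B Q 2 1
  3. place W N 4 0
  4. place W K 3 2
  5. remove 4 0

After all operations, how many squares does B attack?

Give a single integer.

Answer: 15

Derivation:
Op 1: place WB@(3,3)
Op 2: place BQ@(2,1)
Op 3: place WN@(4,0)
Op 4: place WK@(3,2)
Op 5: remove (4,0)
Per-piece attacks for B:
  BQ@(2,1): attacks (2,2) (2,3) (2,4) (2,5) (2,0) (3,1) (4,1) (5,1) (1,1) (0,1) (3,2) (3,0) (1,2) (0,3) (1,0) [ray(1,1) blocked at (3,2)]
Union (15 distinct): (0,1) (0,3) (1,0) (1,1) (1,2) (2,0) (2,2) (2,3) (2,4) (2,5) (3,0) (3,1) (3,2) (4,1) (5,1)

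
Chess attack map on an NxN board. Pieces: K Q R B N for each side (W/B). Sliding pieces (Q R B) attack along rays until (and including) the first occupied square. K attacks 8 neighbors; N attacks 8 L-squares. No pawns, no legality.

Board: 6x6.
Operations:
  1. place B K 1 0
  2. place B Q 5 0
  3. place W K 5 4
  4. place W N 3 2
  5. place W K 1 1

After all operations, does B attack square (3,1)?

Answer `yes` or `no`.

Answer: no

Derivation:
Op 1: place BK@(1,0)
Op 2: place BQ@(5,0)
Op 3: place WK@(5,4)
Op 4: place WN@(3,2)
Op 5: place WK@(1,1)
Per-piece attacks for B:
  BK@(1,0): attacks (1,1) (2,0) (0,0) (2,1) (0,1)
  BQ@(5,0): attacks (5,1) (5,2) (5,3) (5,4) (4,0) (3,0) (2,0) (1,0) (4,1) (3,2) [ray(0,1) blocked at (5,4); ray(-1,0) blocked at (1,0); ray(-1,1) blocked at (3,2)]
B attacks (3,1): no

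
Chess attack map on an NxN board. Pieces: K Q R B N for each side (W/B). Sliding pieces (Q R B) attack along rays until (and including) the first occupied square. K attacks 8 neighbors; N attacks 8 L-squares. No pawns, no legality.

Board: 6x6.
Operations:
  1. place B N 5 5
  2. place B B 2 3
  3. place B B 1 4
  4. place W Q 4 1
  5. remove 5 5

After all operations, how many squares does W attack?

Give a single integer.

Op 1: place BN@(5,5)
Op 2: place BB@(2,3)
Op 3: place BB@(1,4)
Op 4: place WQ@(4,1)
Op 5: remove (5,5)
Per-piece attacks for W:
  WQ@(4,1): attacks (4,2) (4,3) (4,4) (4,5) (4,0) (5,1) (3,1) (2,1) (1,1) (0,1) (5,2) (5,0) (3,2) (2,3) (3,0) [ray(-1,1) blocked at (2,3)]
Union (15 distinct): (0,1) (1,1) (2,1) (2,3) (3,0) (3,1) (3,2) (4,0) (4,2) (4,3) (4,4) (4,5) (5,0) (5,1) (5,2)

Answer: 15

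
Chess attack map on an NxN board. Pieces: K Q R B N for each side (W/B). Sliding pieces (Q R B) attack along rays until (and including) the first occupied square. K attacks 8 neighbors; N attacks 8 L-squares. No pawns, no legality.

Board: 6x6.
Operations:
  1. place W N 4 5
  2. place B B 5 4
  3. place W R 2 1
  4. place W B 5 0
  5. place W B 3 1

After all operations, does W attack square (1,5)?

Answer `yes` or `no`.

Op 1: place WN@(4,5)
Op 2: place BB@(5,4)
Op 3: place WR@(2,1)
Op 4: place WB@(5,0)
Op 5: place WB@(3,1)
Per-piece attacks for W:
  WR@(2,1): attacks (2,2) (2,3) (2,4) (2,5) (2,0) (3,1) (1,1) (0,1) [ray(1,0) blocked at (3,1)]
  WB@(3,1): attacks (4,2) (5,3) (4,0) (2,2) (1,3) (0,4) (2,0)
  WN@(4,5): attacks (5,3) (3,3) (2,4)
  WB@(5,0): attacks (4,1) (3,2) (2,3) (1,4) (0,5)
W attacks (1,5): no

Answer: no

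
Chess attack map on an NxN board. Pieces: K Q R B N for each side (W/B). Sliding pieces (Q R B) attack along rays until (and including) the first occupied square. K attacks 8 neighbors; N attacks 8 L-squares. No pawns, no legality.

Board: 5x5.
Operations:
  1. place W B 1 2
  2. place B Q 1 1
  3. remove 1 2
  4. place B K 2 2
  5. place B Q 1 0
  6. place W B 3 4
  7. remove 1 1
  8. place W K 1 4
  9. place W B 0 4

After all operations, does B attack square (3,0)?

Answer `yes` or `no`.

Answer: yes

Derivation:
Op 1: place WB@(1,2)
Op 2: place BQ@(1,1)
Op 3: remove (1,2)
Op 4: place BK@(2,2)
Op 5: place BQ@(1,0)
Op 6: place WB@(3,4)
Op 7: remove (1,1)
Op 8: place WK@(1,4)
Op 9: place WB@(0,4)
Per-piece attacks for B:
  BQ@(1,0): attacks (1,1) (1,2) (1,3) (1,4) (2,0) (3,0) (4,0) (0,0) (2,1) (3,2) (4,3) (0,1) [ray(0,1) blocked at (1,4)]
  BK@(2,2): attacks (2,3) (2,1) (3,2) (1,2) (3,3) (3,1) (1,3) (1,1)
B attacks (3,0): yes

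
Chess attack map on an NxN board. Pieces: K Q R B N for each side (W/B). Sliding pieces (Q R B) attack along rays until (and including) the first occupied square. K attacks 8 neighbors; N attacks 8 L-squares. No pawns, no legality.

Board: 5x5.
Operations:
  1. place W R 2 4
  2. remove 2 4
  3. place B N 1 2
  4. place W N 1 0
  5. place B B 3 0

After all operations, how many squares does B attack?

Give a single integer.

Op 1: place WR@(2,4)
Op 2: remove (2,4)
Op 3: place BN@(1,2)
Op 4: place WN@(1,0)
Op 5: place BB@(3,0)
Per-piece attacks for B:
  BN@(1,2): attacks (2,4) (3,3) (0,4) (2,0) (3,1) (0,0)
  BB@(3,0): attacks (4,1) (2,1) (1,2) [ray(-1,1) blocked at (1,2)]
Union (9 distinct): (0,0) (0,4) (1,2) (2,0) (2,1) (2,4) (3,1) (3,3) (4,1)

Answer: 9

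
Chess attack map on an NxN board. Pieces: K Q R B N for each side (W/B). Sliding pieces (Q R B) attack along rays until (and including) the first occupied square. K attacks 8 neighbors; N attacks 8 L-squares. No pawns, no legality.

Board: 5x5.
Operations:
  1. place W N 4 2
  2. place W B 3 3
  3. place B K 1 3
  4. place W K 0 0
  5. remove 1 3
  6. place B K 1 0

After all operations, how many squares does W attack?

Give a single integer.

Op 1: place WN@(4,2)
Op 2: place WB@(3,3)
Op 3: place BK@(1,3)
Op 4: place WK@(0,0)
Op 5: remove (1,3)
Op 6: place BK@(1,0)
Per-piece attacks for W:
  WK@(0,0): attacks (0,1) (1,0) (1,1)
  WB@(3,3): attacks (4,4) (4,2) (2,4) (2,2) (1,1) (0,0) [ray(1,-1) blocked at (4,2); ray(-1,-1) blocked at (0,0)]
  WN@(4,2): attacks (3,4) (2,3) (3,0) (2,1)
Union (12 distinct): (0,0) (0,1) (1,0) (1,1) (2,1) (2,2) (2,3) (2,4) (3,0) (3,4) (4,2) (4,4)

Answer: 12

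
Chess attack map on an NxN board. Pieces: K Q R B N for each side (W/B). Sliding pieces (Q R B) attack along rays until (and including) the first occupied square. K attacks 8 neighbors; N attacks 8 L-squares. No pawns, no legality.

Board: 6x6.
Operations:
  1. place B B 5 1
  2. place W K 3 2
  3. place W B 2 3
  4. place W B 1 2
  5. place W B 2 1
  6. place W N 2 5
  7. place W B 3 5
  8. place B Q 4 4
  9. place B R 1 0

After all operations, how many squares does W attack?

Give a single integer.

Op 1: place BB@(5,1)
Op 2: place WK@(3,2)
Op 3: place WB@(2,3)
Op 4: place WB@(1,2)
Op 5: place WB@(2,1)
Op 6: place WN@(2,5)
Op 7: place WB@(3,5)
Op 8: place BQ@(4,4)
Op 9: place BR@(1,0)
Per-piece attacks for W:
  WB@(1,2): attacks (2,3) (2,1) (0,3) (0,1) [ray(1,1) blocked at (2,3); ray(1,-1) blocked at (2,1)]
  WB@(2,1): attacks (3,2) (3,0) (1,2) (1,0) [ray(1,1) blocked at (3,2); ray(-1,1) blocked at (1,2); ray(-1,-1) blocked at (1,0)]
  WB@(2,3): attacks (3,4) (4,5) (3,2) (1,4) (0,5) (1,2) [ray(1,-1) blocked at (3,2); ray(-1,-1) blocked at (1,2)]
  WN@(2,5): attacks (3,3) (4,4) (1,3) (0,4)
  WK@(3,2): attacks (3,3) (3,1) (4,2) (2,2) (4,3) (4,1) (2,3) (2,1)
  WB@(3,5): attacks (4,4) (2,4) (1,3) (0,2) [ray(1,-1) blocked at (4,4)]
Union (23 distinct): (0,1) (0,2) (0,3) (0,4) (0,5) (1,0) (1,2) (1,3) (1,4) (2,1) (2,2) (2,3) (2,4) (3,0) (3,1) (3,2) (3,3) (3,4) (4,1) (4,2) (4,3) (4,4) (4,5)

Answer: 23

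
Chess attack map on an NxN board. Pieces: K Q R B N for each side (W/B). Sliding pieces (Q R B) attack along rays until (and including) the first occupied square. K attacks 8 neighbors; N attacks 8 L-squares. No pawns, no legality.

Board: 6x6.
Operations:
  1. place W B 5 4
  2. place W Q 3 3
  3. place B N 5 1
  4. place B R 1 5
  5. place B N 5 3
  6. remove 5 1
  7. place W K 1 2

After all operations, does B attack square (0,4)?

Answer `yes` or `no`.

Answer: no

Derivation:
Op 1: place WB@(5,4)
Op 2: place WQ@(3,3)
Op 3: place BN@(5,1)
Op 4: place BR@(1,5)
Op 5: place BN@(5,3)
Op 6: remove (5,1)
Op 7: place WK@(1,2)
Per-piece attacks for B:
  BR@(1,5): attacks (1,4) (1,3) (1,2) (2,5) (3,5) (4,5) (5,5) (0,5) [ray(0,-1) blocked at (1,2)]
  BN@(5,3): attacks (4,5) (3,4) (4,1) (3,2)
B attacks (0,4): no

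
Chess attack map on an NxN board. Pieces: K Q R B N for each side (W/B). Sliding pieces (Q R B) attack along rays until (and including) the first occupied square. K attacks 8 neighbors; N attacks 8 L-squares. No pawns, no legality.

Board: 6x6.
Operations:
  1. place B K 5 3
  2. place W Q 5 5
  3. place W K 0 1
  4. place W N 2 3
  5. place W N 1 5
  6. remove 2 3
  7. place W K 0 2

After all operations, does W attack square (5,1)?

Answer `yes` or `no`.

Answer: no

Derivation:
Op 1: place BK@(5,3)
Op 2: place WQ@(5,5)
Op 3: place WK@(0,1)
Op 4: place WN@(2,3)
Op 5: place WN@(1,5)
Op 6: remove (2,3)
Op 7: place WK@(0,2)
Per-piece attacks for W:
  WK@(0,1): attacks (0,2) (0,0) (1,1) (1,2) (1,0)
  WK@(0,2): attacks (0,3) (0,1) (1,2) (1,3) (1,1)
  WN@(1,5): attacks (2,3) (3,4) (0,3)
  WQ@(5,5): attacks (5,4) (5,3) (4,5) (3,5) (2,5) (1,5) (4,4) (3,3) (2,2) (1,1) (0,0) [ray(0,-1) blocked at (5,3); ray(-1,0) blocked at (1,5)]
W attacks (5,1): no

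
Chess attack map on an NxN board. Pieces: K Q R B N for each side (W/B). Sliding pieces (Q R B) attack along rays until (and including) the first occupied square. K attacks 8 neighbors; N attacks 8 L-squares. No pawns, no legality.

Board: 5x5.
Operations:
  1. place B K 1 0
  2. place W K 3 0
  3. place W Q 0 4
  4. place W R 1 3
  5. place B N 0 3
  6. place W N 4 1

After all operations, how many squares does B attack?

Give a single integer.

Answer: 7

Derivation:
Op 1: place BK@(1,0)
Op 2: place WK@(3,0)
Op 3: place WQ@(0,4)
Op 4: place WR@(1,3)
Op 5: place BN@(0,3)
Op 6: place WN@(4,1)
Per-piece attacks for B:
  BN@(0,3): attacks (2,4) (1,1) (2,2)
  BK@(1,0): attacks (1,1) (2,0) (0,0) (2,1) (0,1)
Union (7 distinct): (0,0) (0,1) (1,1) (2,0) (2,1) (2,2) (2,4)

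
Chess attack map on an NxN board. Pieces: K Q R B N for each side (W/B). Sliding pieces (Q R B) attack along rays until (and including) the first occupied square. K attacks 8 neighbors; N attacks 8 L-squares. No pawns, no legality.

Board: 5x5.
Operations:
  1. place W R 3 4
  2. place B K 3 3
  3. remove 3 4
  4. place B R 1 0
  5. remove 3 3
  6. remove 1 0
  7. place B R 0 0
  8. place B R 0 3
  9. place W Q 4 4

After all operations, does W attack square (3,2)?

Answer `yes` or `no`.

Op 1: place WR@(3,4)
Op 2: place BK@(3,3)
Op 3: remove (3,4)
Op 4: place BR@(1,0)
Op 5: remove (3,3)
Op 6: remove (1,0)
Op 7: place BR@(0,0)
Op 8: place BR@(0,3)
Op 9: place WQ@(4,4)
Per-piece attacks for W:
  WQ@(4,4): attacks (4,3) (4,2) (4,1) (4,0) (3,4) (2,4) (1,4) (0,4) (3,3) (2,2) (1,1) (0,0) [ray(-1,-1) blocked at (0,0)]
W attacks (3,2): no

Answer: no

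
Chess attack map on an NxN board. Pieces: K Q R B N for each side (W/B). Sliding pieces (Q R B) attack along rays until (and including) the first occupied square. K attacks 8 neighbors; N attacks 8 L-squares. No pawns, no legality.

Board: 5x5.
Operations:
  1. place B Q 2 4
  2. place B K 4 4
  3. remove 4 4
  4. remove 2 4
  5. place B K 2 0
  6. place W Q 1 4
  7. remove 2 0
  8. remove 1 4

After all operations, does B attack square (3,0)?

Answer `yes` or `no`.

Answer: no

Derivation:
Op 1: place BQ@(2,4)
Op 2: place BK@(4,4)
Op 3: remove (4,4)
Op 4: remove (2,4)
Op 5: place BK@(2,0)
Op 6: place WQ@(1,4)
Op 7: remove (2,0)
Op 8: remove (1,4)
Per-piece attacks for B:
B attacks (3,0): no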